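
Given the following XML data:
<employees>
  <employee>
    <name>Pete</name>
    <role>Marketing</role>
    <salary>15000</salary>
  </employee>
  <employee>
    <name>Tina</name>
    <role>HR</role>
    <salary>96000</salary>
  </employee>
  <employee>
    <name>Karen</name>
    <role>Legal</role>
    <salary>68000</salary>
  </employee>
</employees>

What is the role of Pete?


Searching for <employee> with <name>Pete</name>
Found at position 1
<role>Marketing</role>

ANSWER: Marketing


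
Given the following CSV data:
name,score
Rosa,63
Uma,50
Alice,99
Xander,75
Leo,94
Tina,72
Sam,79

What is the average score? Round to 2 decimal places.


Scores: 63, 50, 99, 75, 94, 72, 79
Sum = 532
Count = 7
Average = 532 / 7 = 76.00

ANSWER: 76.00


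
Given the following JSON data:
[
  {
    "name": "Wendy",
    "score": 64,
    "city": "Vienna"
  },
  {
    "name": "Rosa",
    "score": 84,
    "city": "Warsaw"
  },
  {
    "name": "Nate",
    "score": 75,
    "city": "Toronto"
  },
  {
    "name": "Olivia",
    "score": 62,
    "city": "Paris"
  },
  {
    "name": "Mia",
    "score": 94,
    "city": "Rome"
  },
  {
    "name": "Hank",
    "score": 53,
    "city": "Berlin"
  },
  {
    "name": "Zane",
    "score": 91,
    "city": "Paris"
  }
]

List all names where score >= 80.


Filtering records where score >= 80:
  Wendy (score=64) -> no
  Rosa (score=84) -> YES
  Nate (score=75) -> no
  Olivia (score=62) -> no
  Mia (score=94) -> YES
  Hank (score=53) -> no
  Zane (score=91) -> YES


ANSWER: Rosa, Mia, Zane


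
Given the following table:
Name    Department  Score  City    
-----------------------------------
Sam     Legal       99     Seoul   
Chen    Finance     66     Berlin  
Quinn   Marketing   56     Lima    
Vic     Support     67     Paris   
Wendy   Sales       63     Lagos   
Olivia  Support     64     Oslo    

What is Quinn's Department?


Row 3: Quinn
Department = Marketing

ANSWER: Marketing


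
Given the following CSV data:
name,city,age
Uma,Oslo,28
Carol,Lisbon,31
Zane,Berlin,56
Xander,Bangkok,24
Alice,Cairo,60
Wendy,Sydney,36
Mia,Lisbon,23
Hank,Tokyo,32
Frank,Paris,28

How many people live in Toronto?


Scanning city column for 'Toronto':
Total matches: 0

ANSWER: 0


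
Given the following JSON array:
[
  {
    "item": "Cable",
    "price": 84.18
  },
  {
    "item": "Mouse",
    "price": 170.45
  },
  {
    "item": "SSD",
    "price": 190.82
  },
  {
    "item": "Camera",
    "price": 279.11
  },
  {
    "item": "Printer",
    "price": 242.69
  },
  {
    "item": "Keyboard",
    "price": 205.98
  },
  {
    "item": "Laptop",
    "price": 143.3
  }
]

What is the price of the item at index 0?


Array index 0 -> Cable
price = 84.18

ANSWER: 84.18


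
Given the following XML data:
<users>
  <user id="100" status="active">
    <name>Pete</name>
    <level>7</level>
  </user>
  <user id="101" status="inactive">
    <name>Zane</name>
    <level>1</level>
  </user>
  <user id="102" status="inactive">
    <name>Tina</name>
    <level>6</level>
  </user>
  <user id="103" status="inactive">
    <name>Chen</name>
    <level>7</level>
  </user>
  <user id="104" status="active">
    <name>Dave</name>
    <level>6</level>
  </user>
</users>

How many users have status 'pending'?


Counting users with status='pending':
Count: 0

ANSWER: 0


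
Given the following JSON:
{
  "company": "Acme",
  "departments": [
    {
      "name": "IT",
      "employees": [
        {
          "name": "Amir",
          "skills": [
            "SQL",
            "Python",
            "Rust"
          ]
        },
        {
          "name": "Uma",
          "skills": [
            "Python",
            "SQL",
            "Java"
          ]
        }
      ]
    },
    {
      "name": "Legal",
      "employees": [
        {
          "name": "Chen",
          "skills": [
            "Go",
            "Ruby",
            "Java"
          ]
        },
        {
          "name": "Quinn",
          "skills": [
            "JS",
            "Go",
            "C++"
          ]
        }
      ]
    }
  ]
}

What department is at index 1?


Path: departments[1].name
Value: Legal

ANSWER: Legal


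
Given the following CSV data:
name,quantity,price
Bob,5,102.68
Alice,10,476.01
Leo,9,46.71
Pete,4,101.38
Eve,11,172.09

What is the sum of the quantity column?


Values in 'quantity' column:
  Row 1: 5
  Row 2: 10
  Row 3: 9
  Row 4: 4
  Row 5: 11
Sum = 5 + 10 + 9 + 4 + 11 = 39

ANSWER: 39


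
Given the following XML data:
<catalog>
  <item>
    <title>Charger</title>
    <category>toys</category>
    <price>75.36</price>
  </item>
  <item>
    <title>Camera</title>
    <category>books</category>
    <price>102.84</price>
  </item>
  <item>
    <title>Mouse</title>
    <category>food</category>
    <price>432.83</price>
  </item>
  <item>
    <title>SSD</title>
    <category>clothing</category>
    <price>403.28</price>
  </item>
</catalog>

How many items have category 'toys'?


Scanning <item> elements for <category>toys</category>:
  Item 1: Charger -> MATCH
Count: 1

ANSWER: 1


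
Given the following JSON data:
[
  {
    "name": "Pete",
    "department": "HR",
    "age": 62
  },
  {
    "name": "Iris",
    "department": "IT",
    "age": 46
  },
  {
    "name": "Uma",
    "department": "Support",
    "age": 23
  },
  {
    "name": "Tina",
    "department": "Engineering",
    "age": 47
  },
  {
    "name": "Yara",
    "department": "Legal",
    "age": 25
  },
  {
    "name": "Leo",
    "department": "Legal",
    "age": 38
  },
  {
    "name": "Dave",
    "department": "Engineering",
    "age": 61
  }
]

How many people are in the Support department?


Scanning records for department = Support
  Record 2: Uma
Count: 1

ANSWER: 1


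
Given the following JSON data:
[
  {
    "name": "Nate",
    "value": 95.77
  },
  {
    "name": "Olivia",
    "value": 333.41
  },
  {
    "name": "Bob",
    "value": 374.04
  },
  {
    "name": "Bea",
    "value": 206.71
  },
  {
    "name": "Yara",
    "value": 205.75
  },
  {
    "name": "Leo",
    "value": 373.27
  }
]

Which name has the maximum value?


Comparing values:
  Nate: 95.77
  Olivia: 333.41
  Bob: 374.04
  Bea: 206.71
  Yara: 205.75
  Leo: 373.27
Maximum: Bob (374.04)

ANSWER: Bob


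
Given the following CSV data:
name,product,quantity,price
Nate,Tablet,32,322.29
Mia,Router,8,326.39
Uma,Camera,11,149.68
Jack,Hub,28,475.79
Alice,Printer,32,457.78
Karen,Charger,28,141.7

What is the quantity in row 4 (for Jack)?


Row 4: Jack
Column 'quantity' = 28

ANSWER: 28


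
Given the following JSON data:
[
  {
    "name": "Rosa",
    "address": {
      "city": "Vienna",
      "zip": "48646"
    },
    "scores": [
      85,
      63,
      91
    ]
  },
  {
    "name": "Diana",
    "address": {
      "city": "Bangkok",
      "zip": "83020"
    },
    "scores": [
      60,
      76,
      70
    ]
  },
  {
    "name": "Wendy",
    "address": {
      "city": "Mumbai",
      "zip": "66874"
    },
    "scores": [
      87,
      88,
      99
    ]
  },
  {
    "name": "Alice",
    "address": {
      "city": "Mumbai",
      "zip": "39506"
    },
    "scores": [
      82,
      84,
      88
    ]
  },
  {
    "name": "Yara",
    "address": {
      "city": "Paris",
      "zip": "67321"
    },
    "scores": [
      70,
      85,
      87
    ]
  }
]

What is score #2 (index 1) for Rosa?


Path: records[0].scores[1]
Value: 63

ANSWER: 63


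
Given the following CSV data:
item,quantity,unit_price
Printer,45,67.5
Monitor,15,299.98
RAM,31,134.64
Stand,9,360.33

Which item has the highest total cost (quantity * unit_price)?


Computing row totals:
  Printer: 3037.5
  Monitor: 4499.7
  RAM: 4173.84
  Stand: 3242.97
Maximum: Monitor (4499.7)

ANSWER: Monitor


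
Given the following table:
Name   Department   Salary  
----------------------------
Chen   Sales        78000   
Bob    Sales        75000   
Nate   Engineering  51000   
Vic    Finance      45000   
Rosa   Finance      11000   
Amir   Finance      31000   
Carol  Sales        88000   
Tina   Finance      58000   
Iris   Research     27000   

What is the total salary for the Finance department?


Finance department members:
  Vic: 45000
  Rosa: 11000
  Amir: 31000
  Tina: 58000
Total = 45000 + 11000 + 31000 + 58000 = 145000

ANSWER: 145000


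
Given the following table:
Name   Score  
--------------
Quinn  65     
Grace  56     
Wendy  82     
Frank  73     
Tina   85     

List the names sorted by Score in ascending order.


Sorting by Score (ascending):
  Grace: 56
  Quinn: 65
  Frank: 73
  Wendy: 82
  Tina: 85


ANSWER: Grace, Quinn, Frank, Wendy, Tina


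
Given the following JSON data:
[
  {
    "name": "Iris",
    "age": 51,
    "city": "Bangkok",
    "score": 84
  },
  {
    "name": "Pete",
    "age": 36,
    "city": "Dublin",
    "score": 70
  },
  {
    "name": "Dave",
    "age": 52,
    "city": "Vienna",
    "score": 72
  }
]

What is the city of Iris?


Looking up record where name = Iris
Record index: 0
Field 'city' = Bangkok

ANSWER: Bangkok


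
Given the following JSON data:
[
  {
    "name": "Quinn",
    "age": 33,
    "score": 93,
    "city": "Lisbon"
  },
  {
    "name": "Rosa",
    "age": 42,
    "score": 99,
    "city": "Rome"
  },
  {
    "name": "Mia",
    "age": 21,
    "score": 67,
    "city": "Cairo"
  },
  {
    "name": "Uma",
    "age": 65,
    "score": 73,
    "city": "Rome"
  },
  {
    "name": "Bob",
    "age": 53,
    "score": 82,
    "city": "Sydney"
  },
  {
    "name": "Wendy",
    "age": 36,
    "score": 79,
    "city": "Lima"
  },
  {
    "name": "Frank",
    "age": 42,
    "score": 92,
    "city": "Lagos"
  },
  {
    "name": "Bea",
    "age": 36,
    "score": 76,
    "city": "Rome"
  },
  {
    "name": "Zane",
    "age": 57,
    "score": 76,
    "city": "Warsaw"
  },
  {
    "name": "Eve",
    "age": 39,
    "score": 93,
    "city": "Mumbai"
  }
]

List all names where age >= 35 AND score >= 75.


Checking both conditions:
  Quinn (age=33, score=93) -> no
  Rosa (age=42, score=99) -> YES
  Mia (age=21, score=67) -> no
  Uma (age=65, score=73) -> no
  Bob (age=53, score=82) -> YES
  Wendy (age=36, score=79) -> YES
  Frank (age=42, score=92) -> YES
  Bea (age=36, score=76) -> YES
  Zane (age=57, score=76) -> YES
  Eve (age=39, score=93) -> YES


ANSWER: Rosa, Bob, Wendy, Frank, Bea, Zane, Eve


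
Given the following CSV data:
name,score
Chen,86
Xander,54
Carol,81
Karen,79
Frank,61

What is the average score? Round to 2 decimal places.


Scores: 86, 54, 81, 79, 61
Sum = 361
Count = 5
Average = 361 / 5 = 72.20

ANSWER: 72.20


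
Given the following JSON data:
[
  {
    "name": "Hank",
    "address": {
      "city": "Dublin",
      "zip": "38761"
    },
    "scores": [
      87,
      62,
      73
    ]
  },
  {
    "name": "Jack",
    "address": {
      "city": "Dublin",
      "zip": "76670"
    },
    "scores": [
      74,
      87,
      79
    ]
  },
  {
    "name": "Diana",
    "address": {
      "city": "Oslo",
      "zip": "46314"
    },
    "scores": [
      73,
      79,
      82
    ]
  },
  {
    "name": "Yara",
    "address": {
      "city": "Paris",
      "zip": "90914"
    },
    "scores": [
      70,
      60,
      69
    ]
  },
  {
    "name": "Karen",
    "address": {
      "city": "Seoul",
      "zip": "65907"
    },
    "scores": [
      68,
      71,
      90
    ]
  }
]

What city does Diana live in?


Path: records[2].address.city
Value: Oslo

ANSWER: Oslo


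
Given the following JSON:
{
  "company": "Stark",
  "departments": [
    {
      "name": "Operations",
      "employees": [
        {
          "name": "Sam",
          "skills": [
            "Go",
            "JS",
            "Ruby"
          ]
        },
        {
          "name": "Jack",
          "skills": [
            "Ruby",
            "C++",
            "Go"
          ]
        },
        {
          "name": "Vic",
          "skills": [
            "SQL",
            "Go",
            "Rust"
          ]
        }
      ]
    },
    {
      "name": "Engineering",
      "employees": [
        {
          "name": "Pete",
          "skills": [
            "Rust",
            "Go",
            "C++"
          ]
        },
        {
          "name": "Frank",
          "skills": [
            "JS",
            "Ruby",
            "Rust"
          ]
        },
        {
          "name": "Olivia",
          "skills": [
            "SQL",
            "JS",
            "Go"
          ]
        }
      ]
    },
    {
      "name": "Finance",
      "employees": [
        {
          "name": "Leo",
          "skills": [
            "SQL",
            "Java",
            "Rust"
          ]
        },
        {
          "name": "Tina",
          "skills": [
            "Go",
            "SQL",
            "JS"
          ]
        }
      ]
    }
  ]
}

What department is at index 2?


Path: departments[2].name
Value: Finance

ANSWER: Finance


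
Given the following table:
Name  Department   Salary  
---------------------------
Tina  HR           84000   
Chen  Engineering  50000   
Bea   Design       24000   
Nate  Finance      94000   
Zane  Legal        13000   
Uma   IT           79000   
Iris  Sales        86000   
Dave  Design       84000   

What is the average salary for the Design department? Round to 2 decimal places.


Design department members:
  Bea: 24000
  Dave: 84000
Sum = 108000
Count = 2
Average = 108000 / 2 = 54000.00

ANSWER: 54000.00


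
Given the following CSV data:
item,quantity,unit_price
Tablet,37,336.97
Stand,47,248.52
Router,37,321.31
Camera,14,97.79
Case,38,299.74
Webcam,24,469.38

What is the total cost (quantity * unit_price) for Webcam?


Row: Webcam
quantity = 24
unit_price = 469.38
total = 24 * 469.38 = 11265.12

ANSWER: 11265.12


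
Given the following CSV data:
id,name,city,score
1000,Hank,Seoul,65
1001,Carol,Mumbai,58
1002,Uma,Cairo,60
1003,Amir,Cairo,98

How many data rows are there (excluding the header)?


Counting rows (excluding header):
Header: id,name,city,score
Data rows: 4

ANSWER: 4


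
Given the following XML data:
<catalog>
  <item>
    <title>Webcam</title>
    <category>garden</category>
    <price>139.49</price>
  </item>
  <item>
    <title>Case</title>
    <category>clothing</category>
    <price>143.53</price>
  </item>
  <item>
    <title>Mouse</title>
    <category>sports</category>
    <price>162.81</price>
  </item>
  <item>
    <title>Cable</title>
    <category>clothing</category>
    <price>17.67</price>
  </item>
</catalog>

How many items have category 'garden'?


Scanning <item> elements for <category>garden</category>:
  Item 1: Webcam -> MATCH
Count: 1

ANSWER: 1


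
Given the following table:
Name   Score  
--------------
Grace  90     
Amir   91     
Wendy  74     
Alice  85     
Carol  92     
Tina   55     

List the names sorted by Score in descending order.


Sorting by Score (descending):
  Carol: 92
  Amir: 91
  Grace: 90
  Alice: 85
  Wendy: 74
  Tina: 55


ANSWER: Carol, Amir, Grace, Alice, Wendy, Tina


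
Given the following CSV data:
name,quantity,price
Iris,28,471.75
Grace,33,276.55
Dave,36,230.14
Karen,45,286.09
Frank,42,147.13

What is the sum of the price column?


Values in 'price' column:
  Row 1: 471.75
  Row 2: 276.55
  Row 3: 230.14
  Row 4: 286.09
  Row 5: 147.13
Sum = 471.75 + 276.55 + 230.14 + 286.09 + 147.13 = 1411.66

ANSWER: 1411.66


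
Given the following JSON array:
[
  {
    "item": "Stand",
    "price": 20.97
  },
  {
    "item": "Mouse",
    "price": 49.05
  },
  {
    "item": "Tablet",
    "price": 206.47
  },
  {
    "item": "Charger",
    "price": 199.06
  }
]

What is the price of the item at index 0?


Array index 0 -> Stand
price = 20.97

ANSWER: 20.97


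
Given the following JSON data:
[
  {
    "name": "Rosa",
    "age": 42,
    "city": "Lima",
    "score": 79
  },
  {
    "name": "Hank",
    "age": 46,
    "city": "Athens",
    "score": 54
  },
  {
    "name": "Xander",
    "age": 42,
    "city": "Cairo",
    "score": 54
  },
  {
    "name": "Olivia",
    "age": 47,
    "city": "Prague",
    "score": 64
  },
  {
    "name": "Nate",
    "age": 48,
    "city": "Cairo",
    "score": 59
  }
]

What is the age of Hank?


Looking up record where name = Hank
Record index: 1
Field 'age' = 46

ANSWER: 46


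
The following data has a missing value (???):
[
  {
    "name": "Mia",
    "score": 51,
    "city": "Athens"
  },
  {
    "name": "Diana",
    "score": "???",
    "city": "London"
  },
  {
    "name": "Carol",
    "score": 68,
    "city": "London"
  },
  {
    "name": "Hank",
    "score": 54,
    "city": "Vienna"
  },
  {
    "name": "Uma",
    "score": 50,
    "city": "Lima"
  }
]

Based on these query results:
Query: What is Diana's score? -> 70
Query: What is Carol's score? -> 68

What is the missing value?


The missing value is Diana's score
From query: Diana's score = 70

ANSWER: 70


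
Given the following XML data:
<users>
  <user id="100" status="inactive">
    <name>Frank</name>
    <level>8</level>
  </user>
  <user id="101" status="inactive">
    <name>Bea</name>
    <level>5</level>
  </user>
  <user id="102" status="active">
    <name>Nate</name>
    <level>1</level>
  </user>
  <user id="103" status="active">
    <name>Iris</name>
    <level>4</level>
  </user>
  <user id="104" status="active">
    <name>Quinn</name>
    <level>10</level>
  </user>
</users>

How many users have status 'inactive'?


Counting users with status='inactive':
  Frank (id=100) -> MATCH
  Bea (id=101) -> MATCH
Count: 2

ANSWER: 2


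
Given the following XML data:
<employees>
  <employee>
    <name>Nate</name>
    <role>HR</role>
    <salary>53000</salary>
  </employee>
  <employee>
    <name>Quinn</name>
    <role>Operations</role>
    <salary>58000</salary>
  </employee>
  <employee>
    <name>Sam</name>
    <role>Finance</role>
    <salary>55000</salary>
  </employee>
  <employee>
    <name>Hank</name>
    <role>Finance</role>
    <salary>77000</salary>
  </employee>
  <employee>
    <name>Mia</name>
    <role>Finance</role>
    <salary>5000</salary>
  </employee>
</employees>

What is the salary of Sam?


Searching for <employee> with <name>Sam</name>
Found at position 3
<salary>55000</salary>

ANSWER: 55000


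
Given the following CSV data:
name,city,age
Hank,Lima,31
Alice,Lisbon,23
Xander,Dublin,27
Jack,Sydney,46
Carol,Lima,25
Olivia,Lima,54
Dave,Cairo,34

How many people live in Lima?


Scanning city column for 'Lima':
  Row 1: Hank -> MATCH
  Row 5: Carol -> MATCH
  Row 6: Olivia -> MATCH
Total matches: 3

ANSWER: 3


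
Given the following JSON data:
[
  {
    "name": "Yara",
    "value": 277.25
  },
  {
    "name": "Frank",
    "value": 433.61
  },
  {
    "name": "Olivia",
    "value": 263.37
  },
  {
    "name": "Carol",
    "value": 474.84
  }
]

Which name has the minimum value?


Comparing values:
  Yara: 277.25
  Frank: 433.61
  Olivia: 263.37
  Carol: 474.84
Minimum: Olivia (263.37)

ANSWER: Olivia


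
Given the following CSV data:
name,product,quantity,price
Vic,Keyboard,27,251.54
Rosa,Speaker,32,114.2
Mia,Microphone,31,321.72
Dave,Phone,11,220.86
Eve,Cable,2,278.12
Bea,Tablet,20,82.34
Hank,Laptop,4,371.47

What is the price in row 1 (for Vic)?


Row 1: Vic
Column 'price' = 251.54

ANSWER: 251.54


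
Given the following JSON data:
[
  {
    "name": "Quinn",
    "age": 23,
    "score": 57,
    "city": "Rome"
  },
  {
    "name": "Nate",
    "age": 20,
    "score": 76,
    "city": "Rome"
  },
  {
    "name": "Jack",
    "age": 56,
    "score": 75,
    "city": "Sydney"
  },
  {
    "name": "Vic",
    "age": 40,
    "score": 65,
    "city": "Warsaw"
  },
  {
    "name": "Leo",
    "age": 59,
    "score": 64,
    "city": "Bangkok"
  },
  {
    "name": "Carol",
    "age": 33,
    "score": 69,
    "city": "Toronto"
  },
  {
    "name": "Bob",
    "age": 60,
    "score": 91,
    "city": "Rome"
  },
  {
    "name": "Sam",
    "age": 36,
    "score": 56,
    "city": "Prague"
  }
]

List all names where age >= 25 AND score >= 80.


Checking both conditions:
  Quinn (age=23, score=57) -> no
  Nate (age=20, score=76) -> no
  Jack (age=56, score=75) -> no
  Vic (age=40, score=65) -> no
  Leo (age=59, score=64) -> no
  Carol (age=33, score=69) -> no
  Bob (age=60, score=91) -> YES
  Sam (age=36, score=56) -> no


ANSWER: Bob


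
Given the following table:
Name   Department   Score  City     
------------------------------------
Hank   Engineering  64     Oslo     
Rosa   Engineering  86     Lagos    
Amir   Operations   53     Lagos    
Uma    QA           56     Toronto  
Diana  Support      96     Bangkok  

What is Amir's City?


Row 3: Amir
City = Lagos

ANSWER: Lagos


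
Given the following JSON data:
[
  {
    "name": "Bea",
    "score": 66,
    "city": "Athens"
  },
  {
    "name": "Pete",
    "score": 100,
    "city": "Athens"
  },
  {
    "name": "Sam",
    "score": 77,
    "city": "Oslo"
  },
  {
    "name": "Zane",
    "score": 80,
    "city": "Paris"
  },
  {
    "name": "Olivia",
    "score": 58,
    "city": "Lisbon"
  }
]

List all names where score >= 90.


Filtering records where score >= 90:
  Bea (score=66) -> no
  Pete (score=100) -> YES
  Sam (score=77) -> no
  Zane (score=80) -> no
  Olivia (score=58) -> no


ANSWER: Pete


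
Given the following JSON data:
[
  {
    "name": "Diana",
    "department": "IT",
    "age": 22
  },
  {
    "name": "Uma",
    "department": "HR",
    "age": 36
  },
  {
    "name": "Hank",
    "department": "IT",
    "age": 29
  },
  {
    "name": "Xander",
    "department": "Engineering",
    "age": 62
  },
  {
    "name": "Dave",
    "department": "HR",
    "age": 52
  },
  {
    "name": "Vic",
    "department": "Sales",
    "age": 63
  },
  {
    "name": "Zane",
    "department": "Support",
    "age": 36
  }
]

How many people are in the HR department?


Scanning records for department = HR
  Record 1: Uma
  Record 4: Dave
Count: 2

ANSWER: 2


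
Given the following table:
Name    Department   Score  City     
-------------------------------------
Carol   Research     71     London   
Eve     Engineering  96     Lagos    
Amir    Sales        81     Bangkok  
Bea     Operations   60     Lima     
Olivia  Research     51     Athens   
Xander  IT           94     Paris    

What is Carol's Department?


Row 1: Carol
Department = Research

ANSWER: Research


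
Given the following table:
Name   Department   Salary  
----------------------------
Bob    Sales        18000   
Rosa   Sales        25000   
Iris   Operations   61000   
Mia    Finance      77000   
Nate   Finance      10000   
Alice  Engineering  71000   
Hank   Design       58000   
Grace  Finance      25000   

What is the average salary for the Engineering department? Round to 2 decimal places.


Engineering department members:
  Alice: 71000
Sum = 71000
Count = 1
Average = 71000 / 1 = 71000.00

ANSWER: 71000.00


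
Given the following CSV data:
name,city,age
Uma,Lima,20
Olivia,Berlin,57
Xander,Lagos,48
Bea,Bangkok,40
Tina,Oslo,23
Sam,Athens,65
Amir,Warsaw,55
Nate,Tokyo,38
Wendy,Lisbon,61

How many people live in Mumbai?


Scanning city column for 'Mumbai':
Total matches: 0

ANSWER: 0


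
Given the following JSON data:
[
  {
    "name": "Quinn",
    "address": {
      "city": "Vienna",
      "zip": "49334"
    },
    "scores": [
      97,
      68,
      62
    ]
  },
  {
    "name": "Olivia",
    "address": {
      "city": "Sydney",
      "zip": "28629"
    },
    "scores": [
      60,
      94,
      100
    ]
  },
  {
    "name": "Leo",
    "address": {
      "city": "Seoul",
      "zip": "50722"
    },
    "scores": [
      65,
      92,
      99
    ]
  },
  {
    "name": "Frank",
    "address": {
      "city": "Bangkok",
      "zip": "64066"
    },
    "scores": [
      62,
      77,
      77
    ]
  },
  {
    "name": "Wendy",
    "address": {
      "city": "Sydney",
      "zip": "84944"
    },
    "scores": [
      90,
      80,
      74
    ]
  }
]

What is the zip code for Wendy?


Path: records[4].address.zip
Value: 84944

ANSWER: 84944


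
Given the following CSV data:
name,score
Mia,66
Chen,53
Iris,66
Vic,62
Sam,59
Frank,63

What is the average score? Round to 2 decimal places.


Scores: 66, 53, 66, 62, 59, 63
Sum = 369
Count = 6
Average = 369 / 6 = 61.50

ANSWER: 61.50


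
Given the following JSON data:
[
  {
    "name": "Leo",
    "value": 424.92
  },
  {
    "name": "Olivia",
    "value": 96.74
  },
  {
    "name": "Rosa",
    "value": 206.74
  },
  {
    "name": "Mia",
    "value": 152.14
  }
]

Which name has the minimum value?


Comparing values:
  Leo: 424.92
  Olivia: 96.74
  Rosa: 206.74
  Mia: 152.14
Minimum: Olivia (96.74)

ANSWER: Olivia


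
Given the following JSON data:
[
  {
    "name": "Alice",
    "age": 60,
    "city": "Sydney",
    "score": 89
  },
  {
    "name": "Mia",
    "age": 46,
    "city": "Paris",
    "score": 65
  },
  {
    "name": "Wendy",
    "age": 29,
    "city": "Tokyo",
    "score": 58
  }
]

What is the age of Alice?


Looking up record where name = Alice
Record index: 0
Field 'age' = 60

ANSWER: 60


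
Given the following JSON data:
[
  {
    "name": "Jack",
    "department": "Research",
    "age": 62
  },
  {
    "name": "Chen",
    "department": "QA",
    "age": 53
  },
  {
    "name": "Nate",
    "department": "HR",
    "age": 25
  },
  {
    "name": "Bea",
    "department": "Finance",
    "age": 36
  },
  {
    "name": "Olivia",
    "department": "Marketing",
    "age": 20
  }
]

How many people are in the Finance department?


Scanning records for department = Finance
  Record 3: Bea
Count: 1

ANSWER: 1


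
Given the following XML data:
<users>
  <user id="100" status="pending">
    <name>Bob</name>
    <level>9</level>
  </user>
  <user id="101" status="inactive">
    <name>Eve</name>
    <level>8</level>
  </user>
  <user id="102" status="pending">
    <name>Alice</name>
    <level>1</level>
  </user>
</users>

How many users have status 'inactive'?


Counting users with status='inactive':
  Eve (id=101) -> MATCH
Count: 1

ANSWER: 1


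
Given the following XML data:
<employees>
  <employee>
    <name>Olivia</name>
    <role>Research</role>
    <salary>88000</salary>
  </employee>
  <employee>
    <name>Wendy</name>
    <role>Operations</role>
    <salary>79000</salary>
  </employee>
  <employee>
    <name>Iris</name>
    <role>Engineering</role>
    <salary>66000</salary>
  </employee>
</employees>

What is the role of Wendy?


Searching for <employee> with <name>Wendy</name>
Found at position 2
<role>Operations</role>

ANSWER: Operations


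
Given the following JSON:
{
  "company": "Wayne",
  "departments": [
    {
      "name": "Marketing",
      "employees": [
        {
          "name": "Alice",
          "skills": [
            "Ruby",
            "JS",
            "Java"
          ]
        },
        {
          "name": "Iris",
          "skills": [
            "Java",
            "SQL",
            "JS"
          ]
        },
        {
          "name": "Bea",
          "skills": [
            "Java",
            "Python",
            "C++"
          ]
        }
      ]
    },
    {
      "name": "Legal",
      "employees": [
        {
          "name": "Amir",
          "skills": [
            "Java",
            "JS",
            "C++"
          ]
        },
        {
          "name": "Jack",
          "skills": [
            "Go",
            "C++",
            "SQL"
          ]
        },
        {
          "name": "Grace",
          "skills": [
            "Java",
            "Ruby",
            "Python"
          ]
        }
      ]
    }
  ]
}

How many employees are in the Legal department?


Path: departments[1].employees
Count: 3

ANSWER: 3


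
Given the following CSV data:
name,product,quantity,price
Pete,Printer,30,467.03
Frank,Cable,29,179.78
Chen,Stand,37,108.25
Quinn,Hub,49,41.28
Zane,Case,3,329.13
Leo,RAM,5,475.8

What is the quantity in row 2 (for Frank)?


Row 2: Frank
Column 'quantity' = 29

ANSWER: 29


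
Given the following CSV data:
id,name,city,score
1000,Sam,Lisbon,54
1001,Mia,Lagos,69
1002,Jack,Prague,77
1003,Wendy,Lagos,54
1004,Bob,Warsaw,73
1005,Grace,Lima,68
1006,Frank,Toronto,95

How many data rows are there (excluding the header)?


Counting rows (excluding header):
Header: id,name,city,score
Data rows: 7

ANSWER: 7


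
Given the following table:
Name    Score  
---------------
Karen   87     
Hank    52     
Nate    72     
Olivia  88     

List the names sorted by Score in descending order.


Sorting by Score (descending):
  Olivia: 88
  Karen: 87
  Nate: 72
  Hank: 52


ANSWER: Olivia, Karen, Nate, Hank


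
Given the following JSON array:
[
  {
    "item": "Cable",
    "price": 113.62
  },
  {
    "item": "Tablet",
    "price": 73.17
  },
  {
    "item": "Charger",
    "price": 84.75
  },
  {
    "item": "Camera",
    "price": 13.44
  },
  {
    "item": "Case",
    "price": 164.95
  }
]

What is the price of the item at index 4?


Array index 4 -> Case
price = 164.95

ANSWER: 164.95


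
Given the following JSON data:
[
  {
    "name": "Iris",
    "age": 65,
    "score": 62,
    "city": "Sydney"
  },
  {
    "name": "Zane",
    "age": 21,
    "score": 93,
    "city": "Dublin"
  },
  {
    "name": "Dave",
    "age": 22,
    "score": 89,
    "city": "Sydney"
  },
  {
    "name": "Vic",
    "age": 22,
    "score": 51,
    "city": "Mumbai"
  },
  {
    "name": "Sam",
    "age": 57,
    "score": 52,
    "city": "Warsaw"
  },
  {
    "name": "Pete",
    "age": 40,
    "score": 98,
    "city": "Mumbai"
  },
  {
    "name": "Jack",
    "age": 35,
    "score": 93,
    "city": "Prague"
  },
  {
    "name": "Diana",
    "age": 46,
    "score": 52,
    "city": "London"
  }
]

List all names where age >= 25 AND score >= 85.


Checking both conditions:
  Iris (age=65, score=62) -> no
  Zane (age=21, score=93) -> no
  Dave (age=22, score=89) -> no
  Vic (age=22, score=51) -> no
  Sam (age=57, score=52) -> no
  Pete (age=40, score=98) -> YES
  Jack (age=35, score=93) -> YES
  Diana (age=46, score=52) -> no


ANSWER: Pete, Jack


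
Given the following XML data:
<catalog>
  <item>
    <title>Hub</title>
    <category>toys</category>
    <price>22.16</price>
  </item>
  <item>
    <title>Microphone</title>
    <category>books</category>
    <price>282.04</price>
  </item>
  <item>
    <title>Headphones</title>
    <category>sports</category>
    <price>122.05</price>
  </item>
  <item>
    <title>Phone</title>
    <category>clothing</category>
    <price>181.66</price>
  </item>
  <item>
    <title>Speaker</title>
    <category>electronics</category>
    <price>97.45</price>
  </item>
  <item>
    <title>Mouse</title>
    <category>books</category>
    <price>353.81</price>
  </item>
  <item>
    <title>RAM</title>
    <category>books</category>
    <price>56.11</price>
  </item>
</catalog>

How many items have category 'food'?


Scanning <item> elements for <category>food</category>:
Count: 0

ANSWER: 0


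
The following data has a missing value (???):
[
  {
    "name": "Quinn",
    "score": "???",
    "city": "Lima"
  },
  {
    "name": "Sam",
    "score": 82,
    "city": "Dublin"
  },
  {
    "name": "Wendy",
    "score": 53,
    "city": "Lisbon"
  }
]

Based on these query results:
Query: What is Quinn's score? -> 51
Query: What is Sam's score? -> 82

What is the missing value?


The missing value is Quinn's score
From query: Quinn's score = 51

ANSWER: 51


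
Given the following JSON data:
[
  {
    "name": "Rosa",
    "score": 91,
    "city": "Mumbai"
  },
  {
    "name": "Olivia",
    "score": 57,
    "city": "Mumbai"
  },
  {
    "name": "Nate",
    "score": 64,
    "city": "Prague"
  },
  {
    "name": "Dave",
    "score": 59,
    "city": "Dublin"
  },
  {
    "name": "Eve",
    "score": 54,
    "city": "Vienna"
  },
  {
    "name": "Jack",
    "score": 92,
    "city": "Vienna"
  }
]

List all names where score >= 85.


Filtering records where score >= 85:
  Rosa (score=91) -> YES
  Olivia (score=57) -> no
  Nate (score=64) -> no
  Dave (score=59) -> no
  Eve (score=54) -> no
  Jack (score=92) -> YES


ANSWER: Rosa, Jack


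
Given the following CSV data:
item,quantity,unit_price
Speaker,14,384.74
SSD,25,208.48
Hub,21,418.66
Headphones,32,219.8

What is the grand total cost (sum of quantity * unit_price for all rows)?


Computing row totals:
  Speaker: 14 * 384.74 = 5386.36
  SSD: 25 * 208.48 = 5212.0
  Hub: 21 * 418.66 = 8791.86
  Headphones: 32 * 219.8 = 7033.6
Grand total = 5386.36 + 5212.0 + 8791.86 + 7033.6 = 26423.82

ANSWER: 26423.82


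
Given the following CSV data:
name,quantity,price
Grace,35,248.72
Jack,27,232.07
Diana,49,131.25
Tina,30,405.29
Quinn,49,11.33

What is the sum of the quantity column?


Values in 'quantity' column:
  Row 1: 35
  Row 2: 27
  Row 3: 49
  Row 4: 30
  Row 5: 49
Sum = 35 + 27 + 49 + 30 + 49 = 190

ANSWER: 190


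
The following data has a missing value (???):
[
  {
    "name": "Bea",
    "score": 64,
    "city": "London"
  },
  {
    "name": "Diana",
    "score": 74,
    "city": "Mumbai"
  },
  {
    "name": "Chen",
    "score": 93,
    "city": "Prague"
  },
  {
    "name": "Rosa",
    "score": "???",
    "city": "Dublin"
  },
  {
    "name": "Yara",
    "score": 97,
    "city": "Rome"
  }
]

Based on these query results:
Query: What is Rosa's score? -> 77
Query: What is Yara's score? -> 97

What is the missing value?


The missing value is Rosa's score
From query: Rosa's score = 77

ANSWER: 77


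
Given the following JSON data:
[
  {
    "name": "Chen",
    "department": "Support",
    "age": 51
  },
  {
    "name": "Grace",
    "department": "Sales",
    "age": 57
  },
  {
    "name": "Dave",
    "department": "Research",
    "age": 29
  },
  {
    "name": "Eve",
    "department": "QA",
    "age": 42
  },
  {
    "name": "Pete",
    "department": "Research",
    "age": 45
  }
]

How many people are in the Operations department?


Scanning records for department = Operations
  No matches found
Count: 0

ANSWER: 0


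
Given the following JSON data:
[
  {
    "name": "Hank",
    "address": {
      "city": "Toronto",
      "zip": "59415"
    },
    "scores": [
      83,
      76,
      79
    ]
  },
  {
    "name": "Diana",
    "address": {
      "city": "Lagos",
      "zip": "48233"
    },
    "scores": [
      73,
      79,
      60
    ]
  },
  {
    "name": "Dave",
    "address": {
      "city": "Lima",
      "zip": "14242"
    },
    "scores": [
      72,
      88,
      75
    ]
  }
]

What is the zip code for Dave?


Path: records[2].address.zip
Value: 14242

ANSWER: 14242


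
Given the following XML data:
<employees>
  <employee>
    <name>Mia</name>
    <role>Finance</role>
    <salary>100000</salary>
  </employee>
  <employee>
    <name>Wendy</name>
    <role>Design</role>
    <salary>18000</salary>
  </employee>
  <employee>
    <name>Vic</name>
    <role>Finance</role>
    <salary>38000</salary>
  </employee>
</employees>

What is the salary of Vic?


Searching for <employee> with <name>Vic</name>
Found at position 3
<salary>38000</salary>

ANSWER: 38000


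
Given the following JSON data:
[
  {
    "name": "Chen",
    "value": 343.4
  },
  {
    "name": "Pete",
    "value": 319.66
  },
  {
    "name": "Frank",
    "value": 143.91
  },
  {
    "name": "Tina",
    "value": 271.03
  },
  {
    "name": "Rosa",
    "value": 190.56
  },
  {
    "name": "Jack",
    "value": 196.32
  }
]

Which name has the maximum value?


Comparing values:
  Chen: 343.4
  Pete: 319.66
  Frank: 143.91
  Tina: 271.03
  Rosa: 190.56
  Jack: 196.32
Maximum: Chen (343.4)

ANSWER: Chen


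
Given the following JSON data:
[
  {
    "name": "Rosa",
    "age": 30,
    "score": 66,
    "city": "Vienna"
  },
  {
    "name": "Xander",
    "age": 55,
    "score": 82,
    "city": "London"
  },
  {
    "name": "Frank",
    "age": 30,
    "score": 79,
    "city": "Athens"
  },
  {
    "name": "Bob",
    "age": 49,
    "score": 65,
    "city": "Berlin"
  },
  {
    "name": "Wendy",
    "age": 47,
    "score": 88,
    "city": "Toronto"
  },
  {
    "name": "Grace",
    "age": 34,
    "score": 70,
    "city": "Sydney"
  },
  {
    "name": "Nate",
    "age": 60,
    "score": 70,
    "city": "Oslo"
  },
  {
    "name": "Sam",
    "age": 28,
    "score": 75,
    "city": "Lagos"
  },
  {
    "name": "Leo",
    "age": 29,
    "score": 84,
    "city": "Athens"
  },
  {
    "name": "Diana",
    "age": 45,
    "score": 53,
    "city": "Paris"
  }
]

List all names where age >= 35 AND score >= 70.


Checking both conditions:
  Rosa (age=30, score=66) -> no
  Xander (age=55, score=82) -> YES
  Frank (age=30, score=79) -> no
  Bob (age=49, score=65) -> no
  Wendy (age=47, score=88) -> YES
  Grace (age=34, score=70) -> no
  Nate (age=60, score=70) -> YES
  Sam (age=28, score=75) -> no
  Leo (age=29, score=84) -> no
  Diana (age=45, score=53) -> no


ANSWER: Xander, Wendy, Nate


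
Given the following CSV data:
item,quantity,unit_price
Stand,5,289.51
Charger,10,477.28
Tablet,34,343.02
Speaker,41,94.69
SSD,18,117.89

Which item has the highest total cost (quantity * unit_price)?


Computing row totals:
  Stand: 1447.55
  Charger: 4772.8
  Tablet: 11662.68
  Speaker: 3882.29
  SSD: 2122.02
Maximum: Tablet (11662.68)

ANSWER: Tablet


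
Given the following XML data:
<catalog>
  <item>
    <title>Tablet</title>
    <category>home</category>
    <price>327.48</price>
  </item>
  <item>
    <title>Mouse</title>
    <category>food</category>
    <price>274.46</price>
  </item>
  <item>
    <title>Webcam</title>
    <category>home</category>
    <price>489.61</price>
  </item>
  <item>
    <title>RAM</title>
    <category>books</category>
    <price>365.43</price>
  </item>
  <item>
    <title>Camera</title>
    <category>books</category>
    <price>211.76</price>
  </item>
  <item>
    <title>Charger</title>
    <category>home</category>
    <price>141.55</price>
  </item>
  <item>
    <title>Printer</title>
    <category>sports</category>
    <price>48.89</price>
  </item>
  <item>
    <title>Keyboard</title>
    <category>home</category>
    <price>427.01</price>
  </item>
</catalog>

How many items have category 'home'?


Scanning <item> elements for <category>home</category>:
  Item 1: Tablet -> MATCH
  Item 3: Webcam -> MATCH
  Item 6: Charger -> MATCH
  Item 8: Keyboard -> MATCH
Count: 4

ANSWER: 4


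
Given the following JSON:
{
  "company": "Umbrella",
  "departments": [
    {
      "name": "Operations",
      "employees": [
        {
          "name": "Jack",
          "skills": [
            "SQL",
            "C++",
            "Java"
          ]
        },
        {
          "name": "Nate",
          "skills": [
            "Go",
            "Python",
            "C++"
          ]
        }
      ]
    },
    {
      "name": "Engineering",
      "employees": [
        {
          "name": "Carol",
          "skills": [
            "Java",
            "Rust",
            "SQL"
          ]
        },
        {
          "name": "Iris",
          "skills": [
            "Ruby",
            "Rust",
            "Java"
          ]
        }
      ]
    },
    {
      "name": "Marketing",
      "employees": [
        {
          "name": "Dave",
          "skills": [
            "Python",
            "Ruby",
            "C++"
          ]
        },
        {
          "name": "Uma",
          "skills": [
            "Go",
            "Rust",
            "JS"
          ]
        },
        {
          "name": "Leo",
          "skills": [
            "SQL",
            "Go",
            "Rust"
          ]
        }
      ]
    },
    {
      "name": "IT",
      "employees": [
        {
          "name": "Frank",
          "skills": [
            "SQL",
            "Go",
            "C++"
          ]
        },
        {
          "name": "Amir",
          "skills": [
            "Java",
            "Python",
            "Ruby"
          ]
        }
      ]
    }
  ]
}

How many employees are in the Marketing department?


Path: departments[2].employees
Count: 3

ANSWER: 3


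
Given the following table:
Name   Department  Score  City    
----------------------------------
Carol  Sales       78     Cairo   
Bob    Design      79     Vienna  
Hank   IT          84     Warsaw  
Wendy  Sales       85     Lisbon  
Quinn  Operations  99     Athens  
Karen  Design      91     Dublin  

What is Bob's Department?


Row 2: Bob
Department = Design

ANSWER: Design
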